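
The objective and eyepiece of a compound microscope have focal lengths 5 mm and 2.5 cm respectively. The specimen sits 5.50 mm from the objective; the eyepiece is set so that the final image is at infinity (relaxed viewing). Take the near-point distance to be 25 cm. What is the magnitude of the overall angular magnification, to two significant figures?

100

Convert to cm: f_obj = 5 mm = 0.5 cm; d_o = 5.50 mm = 0.55 cm.
Objective: 1/d_i = 1/f_obj - 1/d_o = 1/0.5 - 1/0.55 = 0.18182 cm^-1, so d_i = 5.500 cm.
m_obj = -d_i/d_o = -5.500/0.55 = -10.000.
Eyepiece angular magnification (image at infinity): M_eye = D/f_e = 25/2.5 = 10.000.
Overall M = m_obj x M_eye = (-10.000)(10.000) = -100.00.
|M| = 100.00.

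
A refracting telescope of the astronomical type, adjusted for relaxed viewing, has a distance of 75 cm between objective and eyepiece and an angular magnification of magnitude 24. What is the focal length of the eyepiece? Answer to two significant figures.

In normal adjustment the tube length equals f_obj + f_eye and |M| = f_obj/f_eye.
So f_obj = 24 f_eye and 24 f_eye + f_eye = 75 cm, giving f_eye = 75/25 = 3.000 cm and f_obj = 72.000 cm.

3.0 cm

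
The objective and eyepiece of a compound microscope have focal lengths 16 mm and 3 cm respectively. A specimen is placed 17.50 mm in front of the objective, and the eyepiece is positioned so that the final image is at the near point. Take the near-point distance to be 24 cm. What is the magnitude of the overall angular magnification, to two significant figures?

Convert to cm: f_obj = 16 mm = 1.6 cm; d_o = 17.50 mm = 1.75 cm.
Objective: 1/d_i = 1/f_obj - 1/d_o = 1/1.6 - 1/1.75 = 0.05357 cm^-1, so d_i = 18.667 cm.
m_obj = -d_i/d_o = -18.667/1.75 = -10.667.
Eyepiece angular magnification (image at near point): M_eye = 1 + D/f_e = 1 + 24/3 = 9.000.
Overall M = m_obj x M_eye = (-10.667)(9.000) = -96.00.
|M| = 96.00.

96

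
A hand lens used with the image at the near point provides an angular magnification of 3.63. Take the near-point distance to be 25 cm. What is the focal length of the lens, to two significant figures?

9.5 cm

For the image at the near point, M = 1 + D/f.
f = D/(M - 1) = 25/(3.63 - 1) = 9.506 cm.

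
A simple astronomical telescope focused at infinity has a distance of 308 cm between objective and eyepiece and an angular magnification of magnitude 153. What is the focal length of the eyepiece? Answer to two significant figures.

2.0 cm

In normal adjustment the tube length equals f_obj + f_eye and |M| = f_obj/f_eye.
So f_obj = 153 f_eye and 153 f_eye + f_eye = 308 cm, giving f_eye = 308/154 = 2.000 cm and f_obj = 306.000 cm.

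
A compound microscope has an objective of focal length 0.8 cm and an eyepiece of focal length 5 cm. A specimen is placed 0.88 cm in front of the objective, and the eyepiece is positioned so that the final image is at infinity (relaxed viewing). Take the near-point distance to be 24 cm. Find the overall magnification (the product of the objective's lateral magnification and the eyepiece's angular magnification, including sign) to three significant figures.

-48.0

Objective: 1/d_i = 1/f_obj - 1/d_o = 1/0.8 - 1/0.88 = 0.11364 cm^-1, so d_i = 8.800 cm.
m_obj = -d_i/d_o = -8.800/0.88 = -10.000.
Eyepiece angular magnification (image at infinity): M_eye = D/f_e = 24/5 = 4.800.
Overall M = m_obj x M_eye = (-10.000)(4.800) = -48.00.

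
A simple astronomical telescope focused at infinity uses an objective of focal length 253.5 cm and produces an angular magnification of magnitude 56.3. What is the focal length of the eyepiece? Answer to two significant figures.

|M| = f_obj/f_eye, so f_eye = f_obj/|M| = 253.5/56.3 = 4.503 cm.

4.5 cm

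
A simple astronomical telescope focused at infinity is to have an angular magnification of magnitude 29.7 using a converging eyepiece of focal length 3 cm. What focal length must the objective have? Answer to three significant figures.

89.1 cm

|M| = f_obj/|f_eye|, so f_obj = |M| x |f_eye| = 29.7 x 3 = 89.100 cm.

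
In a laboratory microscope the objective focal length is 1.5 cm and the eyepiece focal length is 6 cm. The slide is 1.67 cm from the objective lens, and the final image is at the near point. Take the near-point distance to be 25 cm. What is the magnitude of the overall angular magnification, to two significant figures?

46

Objective: 1/d_i = 1/f_obj - 1/d_o = 1/1.5 - 1/1.67 = 0.06786 cm^-1, so d_i = 14.735 cm.
m_obj = -d_i/d_o = -14.735/1.67 = -8.824.
Eyepiece angular magnification (image at near point): M_eye = 1 + D/f_e = 1 + 25/6 = 5.167.
Overall M = m_obj x M_eye = (-8.824)(5.167) = -45.59.
|M| = 45.59.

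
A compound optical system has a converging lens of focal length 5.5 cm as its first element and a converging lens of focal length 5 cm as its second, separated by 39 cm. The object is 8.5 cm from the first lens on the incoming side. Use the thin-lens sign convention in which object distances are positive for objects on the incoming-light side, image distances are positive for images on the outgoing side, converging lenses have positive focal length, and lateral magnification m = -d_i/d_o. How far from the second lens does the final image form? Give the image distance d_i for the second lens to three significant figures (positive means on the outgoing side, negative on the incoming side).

6.36 cm

Applying the thin-lens equation to the first lens, 1/5.5 = 1/8.5 + 1/d_i1, which gives d_i1 = 15.583 cm.
That image sits 23.417 cm in front of the second lens, so d_o2 = 23.417 cm.
Applying the thin-lens equation again with f_2 = 5 cm and d_o2 = 23.417 cm gives d_i2 = 6.357 cm.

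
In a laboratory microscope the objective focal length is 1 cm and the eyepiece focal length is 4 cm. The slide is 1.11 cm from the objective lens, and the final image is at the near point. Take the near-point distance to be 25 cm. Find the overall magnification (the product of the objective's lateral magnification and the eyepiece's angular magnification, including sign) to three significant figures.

Objective: 1/d_i = 1/f_obj - 1/d_o = 1/1 - 1/1.11 = 0.09910 cm^-1, so d_i = 10.091 cm.
m_obj = -d_i/d_o = -10.091/1.11 = -9.091.
Eyepiece angular magnification (image at near point): M_eye = 1 + D/f_e = 1 + 25/4 = 7.250.
Overall M = m_obj x M_eye = (-9.091)(7.250) = -65.91.

-65.9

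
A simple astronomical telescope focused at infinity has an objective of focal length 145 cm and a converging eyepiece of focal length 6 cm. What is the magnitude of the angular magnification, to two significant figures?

24

|M| = f_obj/|f_eye| = 145/6 = 24.167.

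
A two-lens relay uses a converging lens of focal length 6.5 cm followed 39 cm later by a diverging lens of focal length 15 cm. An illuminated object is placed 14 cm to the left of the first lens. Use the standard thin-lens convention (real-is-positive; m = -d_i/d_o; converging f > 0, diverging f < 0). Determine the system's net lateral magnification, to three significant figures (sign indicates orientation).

-0.311

Applying the thin-lens equation to the first lens, 1/6.5 = 1/14 + 1/d_i1, which gives d_i1 = 12.133 cm.
Its lateral magnification is m_1 = -d_i1/d_o1 = -(12.133)/14 = -0.8667.
The intermediate image is 12.133 cm to the right of lens 1, so d_o2 = L - d_i1 = 39 - 12.133 = 26.867 cm.
Applying the thin-lens equation again with f_2 = -15 cm and d_o2 = 26.867 cm gives d_i2 = -9.626 cm.
m_2 = -(-9.626)/(26.867) = 0.3583.
The system's lateral magnification is m_1 m_2 = (-0.8667)(0.3583) = -0.3105.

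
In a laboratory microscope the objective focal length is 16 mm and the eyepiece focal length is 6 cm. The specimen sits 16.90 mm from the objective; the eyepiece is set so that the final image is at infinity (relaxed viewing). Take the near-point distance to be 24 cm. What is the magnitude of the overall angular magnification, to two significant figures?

71

Convert to cm: f_obj = 16 mm = 1.6 cm; d_o = 16.90 mm = 1.69 cm.
Objective: 1/d_i = 1/f_obj - 1/d_o = 1/1.6 - 1/1.69 = 0.03328 cm^-1, so d_i = 30.044 cm.
m_obj = -d_i/d_o = -30.044/1.69 = -17.778.
Eyepiece angular magnification (image at infinity): M_eye = D/f_e = 24/6 = 4.000.
Overall M = m_obj x M_eye = (-17.778)(4.000) = -71.11.
|M| = 71.11.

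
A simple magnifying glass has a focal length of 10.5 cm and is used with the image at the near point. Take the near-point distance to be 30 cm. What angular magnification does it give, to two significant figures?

M = 1 + D/f = 1 + 30/10.5 = 3.857.

3.9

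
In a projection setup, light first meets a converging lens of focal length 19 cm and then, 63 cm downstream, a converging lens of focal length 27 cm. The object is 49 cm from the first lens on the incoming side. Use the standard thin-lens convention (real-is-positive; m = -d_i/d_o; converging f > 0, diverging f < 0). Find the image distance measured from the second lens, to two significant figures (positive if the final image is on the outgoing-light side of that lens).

Applying the thin-lens equation to the first lens, 1/19 = 1/49 + 1/d_i1, which gives d_i1 = 31.033 cm.
The intermediate image is 31.033 cm to the right of lens 1, so d_o2 = L - d_i1 = 63 - 31.033 = 31.967 cm.
Applying the thin-lens equation again with f_2 = 27 cm and d_o2 = 31.967 cm gives d_i2 = 173.779 cm.

170 cm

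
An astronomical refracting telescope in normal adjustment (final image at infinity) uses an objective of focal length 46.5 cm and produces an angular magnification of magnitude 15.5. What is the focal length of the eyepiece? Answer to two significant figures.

|M| = f_obj/f_eye, so f_eye = f_obj/|M| = 46.5/15.5 = 3.000 cm.

3.0 cm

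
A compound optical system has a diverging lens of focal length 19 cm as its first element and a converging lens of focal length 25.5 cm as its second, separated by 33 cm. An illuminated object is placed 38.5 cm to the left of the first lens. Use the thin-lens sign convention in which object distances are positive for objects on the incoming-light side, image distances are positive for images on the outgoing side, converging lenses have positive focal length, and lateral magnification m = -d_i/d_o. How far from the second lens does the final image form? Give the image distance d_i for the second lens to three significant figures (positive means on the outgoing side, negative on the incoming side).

57.7 cm

First lens: d_i1 = 1/(1/(-19) - 1/38.5) = -12.722 cm.
The intermediate image is virtual, 12.722 cm to the left of lens 1, so d_o2 = L - d_i1 = 33 - (-12.722) = 45.722 cm.
Second lens: d_i2 = 1/(1/25.5 - 1/(45.722)) = 57.656 cm.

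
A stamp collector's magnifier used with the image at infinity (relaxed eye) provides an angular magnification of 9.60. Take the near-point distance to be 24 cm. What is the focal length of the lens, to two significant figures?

For the image at infinity, M = D/f.
f = D/M = 24/9.6 = 2.500 cm.

2.5 cm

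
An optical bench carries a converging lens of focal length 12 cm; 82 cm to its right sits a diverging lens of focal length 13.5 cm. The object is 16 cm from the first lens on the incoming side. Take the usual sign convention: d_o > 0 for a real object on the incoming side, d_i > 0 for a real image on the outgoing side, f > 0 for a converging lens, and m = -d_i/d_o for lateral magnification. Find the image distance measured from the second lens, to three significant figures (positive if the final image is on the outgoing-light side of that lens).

-9.66 cm

Applying the thin-lens equation to the first lens, 1/12 = 1/16 + 1/d_i1, which gives d_i1 = 48.000 cm.
Object distance for lens 2: d_o2 = 82 - 48.000 = 34.000 cm.
Applying the thin-lens equation again with f_2 = -13.5 cm and d_o2 = 34.000 cm gives d_i2 = -9.663 cm.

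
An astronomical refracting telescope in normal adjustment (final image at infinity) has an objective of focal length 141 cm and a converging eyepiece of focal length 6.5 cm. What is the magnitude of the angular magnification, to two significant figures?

22

|M| = f_obj/|f_eye| = 141/6.5 = 21.692.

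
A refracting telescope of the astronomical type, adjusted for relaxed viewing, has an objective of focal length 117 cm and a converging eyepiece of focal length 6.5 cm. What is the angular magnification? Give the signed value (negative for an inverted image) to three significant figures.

M = -f_obj/f_eye = -117/(6.5) = -18.000.

-18.0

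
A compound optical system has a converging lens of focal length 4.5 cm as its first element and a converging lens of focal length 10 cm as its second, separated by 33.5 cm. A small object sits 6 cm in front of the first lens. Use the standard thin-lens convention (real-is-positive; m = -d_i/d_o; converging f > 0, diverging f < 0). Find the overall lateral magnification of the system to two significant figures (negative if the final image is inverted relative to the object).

5.5

Lens 1: 1/d_i1 = 1/f_1 - 1/d_o1 = 1/4.5 - 1/6 = 0.05556 cm^-1, so d_i1 = 18.000 cm.
m_1 = -(18.000)/6 = -3.0000.
That image sits 15.500 cm in front of the second lens, so d_o2 = 15.500 cm.
Lens 2: 1/d_i2 = 1/f_2 - 1/d_o2 = 1/10 - 1/(15.500) = 0.03548 cm^-1, so d_i2 = 28.182 cm.
m_2 = -(28.182)/(15.500) = -1.8182.
Overall magnification: m = m_1 m_2 = 5.4545.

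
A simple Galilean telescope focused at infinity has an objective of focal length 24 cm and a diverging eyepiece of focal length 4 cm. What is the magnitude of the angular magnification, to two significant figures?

6.0

|M| = f_obj/|f_eye| = 24/4 = 6.000.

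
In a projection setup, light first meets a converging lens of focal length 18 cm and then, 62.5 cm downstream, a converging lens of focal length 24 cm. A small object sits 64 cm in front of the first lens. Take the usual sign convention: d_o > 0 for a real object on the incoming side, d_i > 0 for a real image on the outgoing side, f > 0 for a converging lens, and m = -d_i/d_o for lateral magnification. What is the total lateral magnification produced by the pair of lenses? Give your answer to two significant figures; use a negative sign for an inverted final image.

Applying the thin-lens equation to the first lens, 1/18 = 1/64 + 1/d_i1, which gives d_i1 = 25.043 cm.
Its lateral magnification is m_1 = -d_i1/d_o1 = -(25.043)/64 = -0.3913.
Object distance for lens 2: d_o2 = 62.5 - 25.043 = 37.457 cm.
Applying the thin-lens equation again with f_2 = 24 cm and d_o2 = 37.457 cm gives d_i2 = 66.805 cm.
m_2 = -(66.805)/(37.457) = -1.7835.
The system's lateral magnification is m_1 m_2 = (-0.3913)(-1.7835) = 0.6979.

0.70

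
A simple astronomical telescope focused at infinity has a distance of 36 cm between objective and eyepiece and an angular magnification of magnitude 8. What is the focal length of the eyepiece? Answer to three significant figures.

4.00 cm

In normal adjustment the tube length equals f_obj + f_eye and |M| = f_obj/f_eye.
So f_obj = 8 f_eye and 8 f_eye + f_eye = 36 cm, giving f_eye = 36/9 = 4.000 cm and f_obj = 32.000 cm.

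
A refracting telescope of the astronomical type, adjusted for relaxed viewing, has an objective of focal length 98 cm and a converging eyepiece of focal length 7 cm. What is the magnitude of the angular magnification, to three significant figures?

14.0

|M| = f_obj/|f_eye| = 98/7 = 14.000.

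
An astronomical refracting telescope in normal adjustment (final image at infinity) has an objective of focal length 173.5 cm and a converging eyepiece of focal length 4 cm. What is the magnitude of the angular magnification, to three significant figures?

43.4

|M| = f_obj/|f_eye| = 173.5/4 = 43.375.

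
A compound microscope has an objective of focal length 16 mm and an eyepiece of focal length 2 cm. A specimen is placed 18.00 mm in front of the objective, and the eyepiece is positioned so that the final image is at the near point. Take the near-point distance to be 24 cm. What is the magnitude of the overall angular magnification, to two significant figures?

100

Convert to cm: f_obj = 16 mm = 1.6 cm; d_o = 18.00 mm = 1.80 cm.
Objective: 1/d_i = 1/f_obj - 1/d_o = 1/1.6 - 1/1.80 = 0.06944 cm^-1, so d_i = 14.400 cm.
m_obj = -d_i/d_o = -14.400/1.80 = -8.000.
Eyepiece angular magnification (image at near point): M_eye = 1 + D/f_e = 1 + 24/2 = 13.000.
Overall M = m_obj x M_eye = (-8.000)(13.000) = -104.00.
|M| = 104.00.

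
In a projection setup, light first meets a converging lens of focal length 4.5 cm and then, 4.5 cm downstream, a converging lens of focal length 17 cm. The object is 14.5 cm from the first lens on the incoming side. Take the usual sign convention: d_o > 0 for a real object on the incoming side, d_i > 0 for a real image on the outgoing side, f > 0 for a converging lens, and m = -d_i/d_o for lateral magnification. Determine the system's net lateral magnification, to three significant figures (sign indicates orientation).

-0.402

First lens: d_i1 = 1/(1/4.5 - 1/14.5) = 6.525 cm.
m_1 = -(6.525)/14.5 = -0.4500.
This image would form 6.525 cm past lens 1, i.e. 2.025 cm beyond lens 2, so it is a virtual object for lens 2: d_o2 = 4.5 - 6.525 = -2.025 cm.
Second lens: d_i2 = 1/(1/17 - 1/(-2.025)) = 1.809 cm.
m_2 = -(1.809)/(-2.025) = 0.8936.
The system's lateral magnification is m_1 m_2 = (-0.4500)(0.8936) = -0.4021.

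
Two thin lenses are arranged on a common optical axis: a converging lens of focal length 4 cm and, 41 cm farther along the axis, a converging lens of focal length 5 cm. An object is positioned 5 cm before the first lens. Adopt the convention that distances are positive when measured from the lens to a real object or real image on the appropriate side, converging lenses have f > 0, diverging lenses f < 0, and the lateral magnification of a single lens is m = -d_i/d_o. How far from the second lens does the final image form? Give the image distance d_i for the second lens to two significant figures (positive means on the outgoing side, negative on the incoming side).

Lens 1: 1/d_i1 = 1/f_1 - 1/d_o1 = 1/4 - 1/5 = 0.05000 cm^-1, so d_i1 = 20.000 cm.
The intermediate image is 20.000 cm to the right of lens 1, so d_o2 = L - d_i1 = 41 - 20.000 = 21.000 cm.
Lens 2: 1/d_i2 = 1/f_2 - 1/d_o2 = 1/5 - 1/(21.000) = 0.15238 cm^-1, so d_i2 = 6.562 cm.

6.6 cm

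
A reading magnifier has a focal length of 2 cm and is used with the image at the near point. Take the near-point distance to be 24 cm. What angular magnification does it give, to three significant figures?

13.0

M = 1 + D/f = 1 + 24/2 = 13.000.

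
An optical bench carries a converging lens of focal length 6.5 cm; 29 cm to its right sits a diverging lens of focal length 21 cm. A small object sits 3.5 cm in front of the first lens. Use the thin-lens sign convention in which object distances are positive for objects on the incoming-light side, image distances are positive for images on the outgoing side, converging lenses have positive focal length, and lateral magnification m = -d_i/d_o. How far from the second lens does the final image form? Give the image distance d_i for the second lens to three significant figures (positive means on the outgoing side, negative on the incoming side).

-13.3 cm

Applying the thin-lens equation to the first lens, 1/6.5 = 1/3.5 + 1/d_i1, which gives d_i1 = -7.583 cm.
With d_i1 < 0 the first image is virtual and lies on the object side; the object distance for lens 2 is d_o2 = 29 - (-7.583) = 36.583 cm.
Applying the thin-lens equation again with f_2 = -21 cm and d_o2 = 36.583 cm gives d_i2 = -13.342 cm.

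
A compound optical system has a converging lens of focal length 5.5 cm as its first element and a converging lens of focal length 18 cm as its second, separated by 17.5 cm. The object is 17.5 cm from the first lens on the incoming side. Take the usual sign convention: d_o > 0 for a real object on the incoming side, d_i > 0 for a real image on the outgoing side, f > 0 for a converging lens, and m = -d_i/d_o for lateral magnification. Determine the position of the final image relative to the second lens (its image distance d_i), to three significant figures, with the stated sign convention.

-20.0 cm

Lens 1: 1/d_i1 = 1/f_1 - 1/d_o1 = 1/5.5 - 1/17.5 = 0.12468 cm^-1, so d_i1 = 8.021 cm.
The intermediate image is 8.021 cm to the right of lens 1, so d_o2 = L - d_i1 = 17.5 - 8.021 = 9.479 cm.
Lens 2: 1/d_i2 = 1/f_2 - 1/d_o2 = 1/18 - 1/(9.479) = -0.04994 cm^-1, so d_i2 = -20.024 cm.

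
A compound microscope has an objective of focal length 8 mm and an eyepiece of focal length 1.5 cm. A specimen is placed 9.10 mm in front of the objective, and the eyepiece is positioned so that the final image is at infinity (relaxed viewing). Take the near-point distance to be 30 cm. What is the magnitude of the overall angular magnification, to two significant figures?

Convert to cm: f_obj = 8 mm = 0.8 cm; d_o = 9.10 mm = 0.91 cm.
Objective: 1/d_i = 1/f_obj - 1/d_o = 1/0.8 - 1/0.91 = 0.15110 cm^-1, so d_i = 6.618 cm.
m_obj = -d_i/d_o = -6.618/0.91 = -7.273.
Eyepiece angular magnification (image at infinity): M_eye = D/f_e = 30/1.5 = 20.000.
Overall M = m_obj x M_eye = (-7.273)(20.000) = -145.45.
|M| = 145.45.

150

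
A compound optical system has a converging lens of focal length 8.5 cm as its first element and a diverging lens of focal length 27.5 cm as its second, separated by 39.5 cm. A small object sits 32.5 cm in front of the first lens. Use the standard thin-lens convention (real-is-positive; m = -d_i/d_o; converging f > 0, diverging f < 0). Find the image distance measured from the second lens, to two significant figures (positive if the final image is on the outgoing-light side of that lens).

Applying the thin-lens equation to the first lens, 1/8.5 = 1/32.5 + 1/d_i1, which gives d_i1 = 11.510 cm.
Object distance for lens 2: d_o2 = 39.5 - 11.510 = 27.990 cm.
Applying the thin-lens equation again with f_2 = -27.5 cm and d_o2 = 27.990 cm gives d_i2 = -13.871 cm.

-14 cm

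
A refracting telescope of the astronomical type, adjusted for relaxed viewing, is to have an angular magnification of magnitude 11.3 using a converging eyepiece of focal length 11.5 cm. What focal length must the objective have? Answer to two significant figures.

|M| = f_obj/|f_eye|, so f_obj = |M| x |f_eye| = 11.3 x 11.5 = 129.950 cm.

130 cm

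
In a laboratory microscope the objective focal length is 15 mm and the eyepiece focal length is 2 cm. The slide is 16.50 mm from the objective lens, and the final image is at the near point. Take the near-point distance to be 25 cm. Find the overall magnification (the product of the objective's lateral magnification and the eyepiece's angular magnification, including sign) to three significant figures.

Convert to cm: f_obj = 15 mm = 1.5 cm; d_o = 16.50 mm = 1.65 cm.
Objective: 1/d_i = 1/f_obj - 1/d_o = 1/1.5 - 1/1.65 = 0.06061 cm^-1, so d_i = 16.500 cm.
m_obj = -d_i/d_o = -16.500/1.65 = -10.000.
Eyepiece angular magnification (image at near point): M_eye = 1 + D/f_e = 1 + 25/2 = 13.500.
Overall M = m_obj x M_eye = (-10.000)(13.500) = -135.00.

-135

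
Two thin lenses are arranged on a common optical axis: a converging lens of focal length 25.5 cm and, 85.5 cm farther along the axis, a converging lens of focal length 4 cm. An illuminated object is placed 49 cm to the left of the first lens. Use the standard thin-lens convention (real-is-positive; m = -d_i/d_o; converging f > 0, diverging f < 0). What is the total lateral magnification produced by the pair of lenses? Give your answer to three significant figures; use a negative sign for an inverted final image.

0.153

Lens 1: 1/d_i1 = 1/f_1 - 1/d_o1 = 1/25.5 - 1/49 = 0.01881 cm^-1, so d_i1 = 53.170 cm.
m_1 = -(53.170)/49 = -1.0851.
That image sits 32.330 cm in front of the second lens, so d_o2 = 32.330 cm.
Lens 2: 1/d_i2 = 1/f_2 - 1/d_o2 = 1/4 - 1/(32.330) = 0.21907 cm^-1, so d_i2 = 4.565 cm.
m_2 = -(4.565)/(32.330) = -0.1412.
Total m = m_1 x m_2 = (-1.0851)(-0.1412) = 0.1532.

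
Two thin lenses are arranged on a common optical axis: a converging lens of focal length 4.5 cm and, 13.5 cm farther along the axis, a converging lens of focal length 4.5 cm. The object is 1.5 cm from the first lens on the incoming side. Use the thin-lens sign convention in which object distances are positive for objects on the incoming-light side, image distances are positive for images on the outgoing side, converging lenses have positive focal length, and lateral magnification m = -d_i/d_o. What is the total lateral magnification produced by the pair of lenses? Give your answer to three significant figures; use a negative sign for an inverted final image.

First lens: d_i1 = 1/(1/4.5 - 1/1.5) = -2.250 cm.
m_1 = -(-2.250)/1.5 = 1.5000.
The intermediate image is virtual, 2.250 cm to the left of lens 1, so d_o2 = L - d_i1 = 13.5 - (-2.250) = 15.750 cm.
Second lens: d_i2 = 1/(1/4.5 - 1/(15.750)) = 6.300 cm.
m_2 = -(6.300)/(15.750) = -0.4000.
The system's lateral magnification is m_1 m_2 = (1.5000)(-0.4000) = -0.6000.

-0.600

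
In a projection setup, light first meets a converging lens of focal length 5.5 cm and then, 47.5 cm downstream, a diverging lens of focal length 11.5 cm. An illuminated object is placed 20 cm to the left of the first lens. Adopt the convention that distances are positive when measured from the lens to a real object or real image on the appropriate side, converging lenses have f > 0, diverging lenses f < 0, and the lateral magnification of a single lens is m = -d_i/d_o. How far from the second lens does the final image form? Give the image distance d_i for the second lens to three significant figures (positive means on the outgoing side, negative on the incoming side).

Lens 1: 1/d_i1 = 1/f_1 - 1/d_o1 = 1/5.5 - 1/20 = 0.13182 cm^-1, so d_i1 = 7.586 cm.
That image sits 39.914 cm in front of the second lens, so d_o2 = 39.914 cm.
Lens 2: 1/d_i2 = 1/f_2 - 1/d_o2 = 1/(-11.5) - 1/(39.914) = -0.11201 cm^-1, so d_i2 = -8.928 cm.

-8.93 cm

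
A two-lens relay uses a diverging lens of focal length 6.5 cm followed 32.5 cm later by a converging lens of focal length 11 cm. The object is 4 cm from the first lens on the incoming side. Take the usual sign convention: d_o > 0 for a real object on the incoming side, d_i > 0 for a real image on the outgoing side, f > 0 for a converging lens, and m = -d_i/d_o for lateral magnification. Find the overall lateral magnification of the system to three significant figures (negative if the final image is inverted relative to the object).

Applying the thin-lens equation to the first lens, 1/(-6.5) = 1/4 + 1/d_i1, which gives d_i1 = -2.476 cm.
Its lateral magnification is m_1 = -d_i1/d_o1 = -(-2.476)/4 = 0.6190.
With d_i1 < 0 the first image is virtual and lies on the object side; the object distance for lens 2 is d_o2 = 32.5 - (-2.476) = 34.976 cm.
Applying the thin-lens equation again with f_2 = 11 cm and d_o2 = 34.976 cm gives d_i2 = 16.047 cm.
m_2 = -(16.047)/(34.976) = -0.4588.
Total m = m_1 x m_2 = (0.6190)(-0.4588) = -0.2840.

-0.284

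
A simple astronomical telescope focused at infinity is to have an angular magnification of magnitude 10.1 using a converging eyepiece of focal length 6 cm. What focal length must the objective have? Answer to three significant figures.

60.6 cm

|M| = f_obj/|f_eye|, so f_obj = |M| x |f_eye| = 10.1 x 6 = 60.600 cm.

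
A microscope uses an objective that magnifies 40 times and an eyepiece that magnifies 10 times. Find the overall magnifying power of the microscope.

400

The overall magnification of a compound microscope is the product of the objective and eyepiece magnifications:
M = M_obj x M_eye = 40 x 10 = 400.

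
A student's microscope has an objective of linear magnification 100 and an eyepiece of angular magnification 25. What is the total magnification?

The overall magnification of a compound microscope is the product of the objective and eyepiece magnifications:
M = M_obj x M_eye = 100 x 25 = 2500.

2500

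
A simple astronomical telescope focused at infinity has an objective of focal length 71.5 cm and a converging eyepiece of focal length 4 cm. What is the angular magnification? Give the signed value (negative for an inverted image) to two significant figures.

-18

M = -f_obj/f_eye = -71.5/(4) = -17.875.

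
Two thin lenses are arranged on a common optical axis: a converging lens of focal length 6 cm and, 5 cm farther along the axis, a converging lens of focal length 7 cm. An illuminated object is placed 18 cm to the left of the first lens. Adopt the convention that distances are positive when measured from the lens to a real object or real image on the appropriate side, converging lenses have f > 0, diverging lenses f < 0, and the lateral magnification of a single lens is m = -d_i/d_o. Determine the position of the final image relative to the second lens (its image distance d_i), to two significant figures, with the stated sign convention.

Lens 1: 1/d_i1 = 1/f_1 - 1/d_o1 = 1/6 - 1/18 = 0.11111 cm^-1, so d_i1 = 9.000 cm.
This image would form 9.000 cm past lens 1, i.e. 4.000 cm beyond lens 2, so it is a virtual object for lens 2: d_o2 = 5 - 9.000 = -4.000 cm.
Lens 2: 1/d_i2 = 1/f_2 - 1/d_o2 = 1/7 - 1/(-4.000) = 0.39286 cm^-1, so d_i2 = 2.545 cm.

2.5 cm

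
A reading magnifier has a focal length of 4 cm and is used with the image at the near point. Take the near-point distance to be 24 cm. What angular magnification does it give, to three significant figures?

7.00

M = 1 + D/f = 1 + 24/4 = 7.000.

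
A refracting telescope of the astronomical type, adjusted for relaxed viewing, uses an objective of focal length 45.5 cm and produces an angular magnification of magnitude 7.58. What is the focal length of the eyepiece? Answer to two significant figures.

6.0 cm

|M| = f_obj/f_eye, so f_eye = f_obj/|M| = 45.5/7.58 = 6.003 cm.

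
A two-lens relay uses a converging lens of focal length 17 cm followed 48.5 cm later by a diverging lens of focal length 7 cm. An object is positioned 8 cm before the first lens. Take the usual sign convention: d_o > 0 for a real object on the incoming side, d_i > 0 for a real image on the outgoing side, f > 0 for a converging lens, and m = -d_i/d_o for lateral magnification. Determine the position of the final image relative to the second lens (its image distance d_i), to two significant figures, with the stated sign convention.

-6.3 cm

Applying the thin-lens equation to the first lens, 1/17 = 1/8 + 1/d_i1, which gives d_i1 = -15.111 cm.
With d_i1 < 0 the first image is virtual and lies on the object side; the object distance for lens 2 is d_o2 = 48.5 - (-15.111) = 63.611 cm.
Applying the thin-lens equation again with f_2 = -7 cm and d_o2 = 63.611 cm gives d_i2 = -6.306 cm.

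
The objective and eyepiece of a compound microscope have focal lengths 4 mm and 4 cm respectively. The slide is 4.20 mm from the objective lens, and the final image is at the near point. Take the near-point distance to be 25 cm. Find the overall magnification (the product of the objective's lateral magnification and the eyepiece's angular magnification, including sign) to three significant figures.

-145

Convert to cm: f_obj = 4 mm = 0.4 cm; d_o = 4.20 mm = 0.42 cm.
Objective: 1/d_i = 1/f_obj - 1/d_o = 1/0.4 - 1/0.42 = 0.11905 cm^-1, so d_i = 8.400 cm.
m_obj = -d_i/d_o = -8.400/0.42 = -20.000.
Eyepiece angular magnification (image at near point): M_eye = 1 + D/f_e = 1 + 25/4 = 7.250.
Overall M = m_obj x M_eye = (-20.000)(7.250) = -145.00.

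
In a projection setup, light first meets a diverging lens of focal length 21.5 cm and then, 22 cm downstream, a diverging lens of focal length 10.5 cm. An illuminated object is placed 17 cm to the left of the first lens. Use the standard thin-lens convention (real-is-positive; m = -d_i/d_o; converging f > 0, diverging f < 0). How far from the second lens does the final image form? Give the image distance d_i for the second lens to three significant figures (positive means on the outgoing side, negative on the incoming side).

Applying the thin-lens equation to the first lens, 1/(-21.5) = 1/17 + 1/d_i1, which gives d_i1 = -9.494 cm.
With d_i1 < 0 the first image is virtual and lies on the object side; the object distance for lens 2 is d_o2 = 22 - (-9.494) = 31.494 cm.
Applying the thin-lens equation again with f_2 = -10.5 cm and d_o2 = 31.494 cm gives d_i2 = -7.875 cm.

-7.87 cm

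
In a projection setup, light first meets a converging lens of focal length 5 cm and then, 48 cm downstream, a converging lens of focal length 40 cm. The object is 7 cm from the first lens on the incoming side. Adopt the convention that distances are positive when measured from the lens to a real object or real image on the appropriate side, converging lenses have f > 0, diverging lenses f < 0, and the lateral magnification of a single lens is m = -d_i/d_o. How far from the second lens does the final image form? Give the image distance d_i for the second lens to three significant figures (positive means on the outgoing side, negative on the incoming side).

Lens 1: 1/d_i1 = 1/f_1 - 1/d_o1 = 1/5 - 1/7 = 0.05714 cm^-1, so d_i1 = 17.500 cm.
The intermediate image is 17.500 cm to the right of lens 1, so d_o2 = L - d_i1 = 48 - 17.500 = 30.500 cm.
Lens 2: 1/d_i2 = 1/f_2 - 1/d_o2 = 1/40 - 1/(30.500) = -0.00779 cm^-1, so d_i2 = -128.421 cm.

-128 cm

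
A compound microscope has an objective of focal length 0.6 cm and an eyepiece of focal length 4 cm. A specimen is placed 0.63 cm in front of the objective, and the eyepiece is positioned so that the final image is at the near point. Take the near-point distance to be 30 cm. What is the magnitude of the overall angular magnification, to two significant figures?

Objective: 1/d_i = 1/f_obj - 1/d_o = 1/0.6 - 1/0.63 = 0.07937 cm^-1, so d_i = 12.600 cm.
m_obj = -d_i/d_o = -12.600/0.63 = -20.000.
Eyepiece angular magnification (image at near point): M_eye = 1 + D/f_e = 1 + 30/4 = 8.500.
Overall M = m_obj x M_eye = (-20.000)(8.500) = -170.00.
|M| = 170.00.

170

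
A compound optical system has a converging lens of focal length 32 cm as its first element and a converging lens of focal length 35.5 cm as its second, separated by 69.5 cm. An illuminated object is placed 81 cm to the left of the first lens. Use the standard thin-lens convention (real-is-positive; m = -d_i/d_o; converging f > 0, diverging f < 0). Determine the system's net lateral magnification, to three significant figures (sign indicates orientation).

Applying the thin-lens equation to the first lens, 1/32 = 1/81 + 1/d_i1, which gives d_i1 = 52.898 cm.
Its lateral magnification is m_1 = -d_i1/d_o1 = -(52.898)/81 = -0.6531.
The intermediate image is 52.898 cm to the right of lens 1, so d_o2 = L - d_i1 = 69.5 - 52.898 = 16.602 cm.
Applying the thin-lens equation again with f_2 = 35.5 cm and d_o2 = 16.602 cm gives d_i2 = -31.187 cm.
m_2 = -(-31.187)/(16.602) = 1.8785.
Overall magnification: m = m_1 m_2 = -1.2268.

-1.23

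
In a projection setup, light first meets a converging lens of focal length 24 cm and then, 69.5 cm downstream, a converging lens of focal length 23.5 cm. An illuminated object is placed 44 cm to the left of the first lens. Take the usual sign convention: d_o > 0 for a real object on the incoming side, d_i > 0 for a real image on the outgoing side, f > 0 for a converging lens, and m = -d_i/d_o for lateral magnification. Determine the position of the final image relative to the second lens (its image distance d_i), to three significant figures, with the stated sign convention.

-57.7 cm

Lens 1: 1/d_i1 = 1/f_1 - 1/d_o1 = 1/24 - 1/44 = 0.01894 cm^-1, so d_i1 = 52.800 cm.
The intermediate image is 52.800 cm to the right of lens 1, so d_o2 = L - d_i1 = 69.5 - 52.800 = 16.700 cm.
Lens 2: 1/d_i2 = 1/f_2 - 1/d_o2 = 1/23.5 - 1/(16.700) = -0.01733 cm^-1, so d_i2 = -57.713 cm.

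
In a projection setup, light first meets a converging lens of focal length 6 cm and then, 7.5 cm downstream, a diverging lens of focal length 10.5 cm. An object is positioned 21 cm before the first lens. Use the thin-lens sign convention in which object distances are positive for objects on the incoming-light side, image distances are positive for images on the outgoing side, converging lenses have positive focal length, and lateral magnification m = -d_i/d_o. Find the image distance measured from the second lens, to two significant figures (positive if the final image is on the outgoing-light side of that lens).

0.98 cm

Applying the thin-lens equation to the first lens, 1/6 = 1/21 + 1/d_i1, which gives d_i1 = 8.400 cm.
Since 8.400 cm > 7.5 cm, the first image lies past the second lens and serves as a virtual object: d_o2 = L - d_i1 = -0.900 cm.
Applying the thin-lens equation again with f_2 = -10.5 cm and d_o2 = -0.900 cm gives d_i2 = 0.984 cm.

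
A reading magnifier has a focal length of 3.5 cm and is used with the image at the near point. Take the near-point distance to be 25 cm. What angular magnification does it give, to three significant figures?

M = 1 + D/f = 1 + 25/3.5 = 8.143.

8.14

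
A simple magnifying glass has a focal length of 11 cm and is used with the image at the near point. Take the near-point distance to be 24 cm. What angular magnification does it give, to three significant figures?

M = 1 + D/f = 1 + 24/11 = 3.182.

3.18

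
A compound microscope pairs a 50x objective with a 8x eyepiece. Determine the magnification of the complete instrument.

The overall magnification of a compound microscope is the product of the objective and eyepiece magnifications:
M = M_obj x M_eye = 50 x 8 = 400.

400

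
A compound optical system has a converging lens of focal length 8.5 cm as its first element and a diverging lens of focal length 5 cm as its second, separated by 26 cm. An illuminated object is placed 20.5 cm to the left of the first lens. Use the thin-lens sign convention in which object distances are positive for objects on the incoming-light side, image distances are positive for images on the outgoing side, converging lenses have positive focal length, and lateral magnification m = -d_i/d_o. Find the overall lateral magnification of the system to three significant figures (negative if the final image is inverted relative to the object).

-0.215

First lens: d_i1 = 1/(1/8.5 - 1/20.5) = 14.521 cm.
m_1 = -(14.521)/20.5 = -0.7083.
The intermediate image is 14.521 cm to the right of lens 1, so d_o2 = L - d_i1 = 26 - 14.521 = 11.479 cm.
Second lens: d_i2 = 1/(1/(-5) - 1/(11.479)) = -3.483 cm.
m_2 = -(-3.483)/(11.479) = 0.3034.
Overall magnification: m = m_1 m_2 = -0.2149.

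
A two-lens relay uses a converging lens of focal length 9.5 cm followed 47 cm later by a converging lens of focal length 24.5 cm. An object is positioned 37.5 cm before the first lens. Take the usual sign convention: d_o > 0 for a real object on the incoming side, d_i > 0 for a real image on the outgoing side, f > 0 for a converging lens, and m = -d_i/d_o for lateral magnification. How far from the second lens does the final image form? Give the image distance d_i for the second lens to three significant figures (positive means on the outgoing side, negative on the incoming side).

Lens 1: 1/d_i1 = 1/f_1 - 1/d_o1 = 1/9.5 - 1/37.5 = 0.07860 cm^-1, so d_i1 = 12.723 cm.
Object distance for lens 2: d_o2 = 47 - 12.723 = 34.277 cm.
Lens 2: 1/d_i2 = 1/f_2 - 1/d_o2 = 1/24.5 - 1/(34.277) = 0.01164 cm^-1, so d_i2 = 85.895 cm.

85.9 cm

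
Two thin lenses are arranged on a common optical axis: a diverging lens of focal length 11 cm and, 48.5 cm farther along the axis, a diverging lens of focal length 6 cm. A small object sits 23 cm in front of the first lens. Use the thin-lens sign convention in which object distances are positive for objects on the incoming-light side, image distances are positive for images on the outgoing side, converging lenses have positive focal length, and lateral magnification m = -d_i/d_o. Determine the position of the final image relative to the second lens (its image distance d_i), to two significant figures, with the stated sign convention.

-5.4 cm

Lens 1: 1/d_i1 = 1/f_1 - 1/d_o1 = 1/(-11) - 1/23 = -0.13439 cm^-1, so d_i1 = -7.441 cm.
The intermediate image is virtual, 7.441 cm to the left of lens 1, so d_o2 = L - d_i1 = 48.5 - (-7.441) = 55.941 cm.
Lens 2: 1/d_i2 = 1/f_2 - 1/d_o2 = 1/(-6) - 1/(55.941) = -0.18454 cm^-1, so d_i2 = -5.419 cm.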